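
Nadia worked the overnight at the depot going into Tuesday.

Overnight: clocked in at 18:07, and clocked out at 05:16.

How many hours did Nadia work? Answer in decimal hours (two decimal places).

11.15 hours

Overnight: 18:07 → midnight = 5 h 53 min; midnight → 05:16 = 5 h 16 min; span 11 h 9 min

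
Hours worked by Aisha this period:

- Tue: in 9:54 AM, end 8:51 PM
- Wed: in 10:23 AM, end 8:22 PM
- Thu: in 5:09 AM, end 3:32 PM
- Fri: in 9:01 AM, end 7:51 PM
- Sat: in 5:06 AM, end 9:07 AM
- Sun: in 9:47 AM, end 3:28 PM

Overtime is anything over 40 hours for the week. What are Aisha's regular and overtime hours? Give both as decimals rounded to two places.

Tue: 9:54 AM–8:51 PM = 10 h 57 min
Wed: 10:23 AM–8:22 PM = 9 h 59 min
Thu: 5:09 AM–3:32 PM = 10 h 23 min
Fri: 9:01 AM–7:51 PM = 10 h 50 min
Sat: 5:06 AM–9:07 AM = 4 h 1 min
Sun: 9:47 AM–3:28 PM = 5 h 41 min
Total worked: 51 h 51 min = 51.85 h.
Threshold 40 h → overtime 11 h 51 min, regular 40 h 0 min.

Regular 40.00 hours, overtime 11.85 hours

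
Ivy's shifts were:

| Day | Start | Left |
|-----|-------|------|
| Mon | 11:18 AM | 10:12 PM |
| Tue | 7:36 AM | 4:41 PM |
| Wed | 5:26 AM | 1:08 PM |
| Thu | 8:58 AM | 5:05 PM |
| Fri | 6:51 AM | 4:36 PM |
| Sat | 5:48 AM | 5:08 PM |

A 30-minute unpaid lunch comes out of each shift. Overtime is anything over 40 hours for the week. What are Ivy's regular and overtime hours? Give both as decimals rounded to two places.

Mon: 11:18 AM–10:12 PM = 10 h 54 min; less 30 min break → 10 h 24 min
Tue: 7:36 AM–4:41 PM = 9 h 5 min; less 30 min break → 8 h 35 min
Wed: 5:26 AM–1:08 PM = 7 h 42 min; less 30 min break → 7 h 12 min
Thu: 8:58 AM–5:05 PM = 8 h 7 min; less 30 min break → 7 h 37 min
Fri: 6:51 AM–4:36 PM = 9 h 45 min; less 30 min break → 9 h 15 min
Sat: 5:48 AM–5:08 PM = 11 h 20 min; less 30 min break → 10 h 50 min
Total worked: 53 h 53 min = 53.88 h.
Threshold 40 h → overtime 13 h 53 min, regular 40 h 0 min.

Regular 40.00 hours, overtime 13.88 hours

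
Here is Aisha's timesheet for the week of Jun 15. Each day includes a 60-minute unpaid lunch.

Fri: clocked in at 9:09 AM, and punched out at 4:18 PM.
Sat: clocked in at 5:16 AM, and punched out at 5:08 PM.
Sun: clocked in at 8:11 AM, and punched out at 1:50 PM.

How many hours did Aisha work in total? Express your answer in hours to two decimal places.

21.67 hours

Fri: 9:09 AM–4:18 PM = 7 h 9 min; less 60 min break → 6 h 9 min
Sat: 5:16 AM–5:08 PM = 11 h 52 min; less 60 min break → 10 h 52 min
Sun: 8:11 AM–1:50 PM = 5 h 39 min; less 60 min break → 4 h 39 min
Total: 6 h 9 min + 10 h 52 min + 4 h 39 min = 21 h 40 min.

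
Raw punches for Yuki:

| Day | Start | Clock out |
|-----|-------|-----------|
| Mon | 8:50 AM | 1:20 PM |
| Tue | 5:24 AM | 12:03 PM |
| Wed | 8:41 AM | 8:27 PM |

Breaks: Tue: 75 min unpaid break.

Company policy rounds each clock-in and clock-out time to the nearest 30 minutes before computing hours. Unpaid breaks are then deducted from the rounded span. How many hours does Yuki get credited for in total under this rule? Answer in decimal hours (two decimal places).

Mon: in 8:50 AM→9:00 AM, out 1:20 PM→1:30 PM; 4 h 30 min
Tue: in 5:24 AM→5:30 AM, out 12:03 PM→12:00 PM; 6 h 30 min − 75 min = 5 h 15 min
Wed: in 8:41 AM→8:30 AM, out 8:27 PM→8:30 PM; 12 h 0 min
Total credited: 21 h 45 min.

21.75 hours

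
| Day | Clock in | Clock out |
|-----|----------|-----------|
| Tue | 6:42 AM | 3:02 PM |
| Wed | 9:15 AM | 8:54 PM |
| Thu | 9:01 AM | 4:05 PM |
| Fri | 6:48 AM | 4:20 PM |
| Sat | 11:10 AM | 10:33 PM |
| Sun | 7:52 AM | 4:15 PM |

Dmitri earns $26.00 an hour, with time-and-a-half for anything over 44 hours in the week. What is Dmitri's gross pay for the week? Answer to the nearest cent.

$1625.65

Tue: 6:42 AM–3:02 PM = 8 h 20 min
Wed: 9:15 AM–8:54 PM = 11 h 39 min
Thu: 9:01 AM–4:05 PM = 7 h 4 min
Fri: 6:48 AM–4:20 PM = 9 h 32 min
Sat: 11:10 AM–10:33 PM = 11 h 23 min
Sun: 7:52 AM–4:15 PM = 8 h 23 min
Total worked: 56 h 21 min = 3381 min.
Regular 44 h 0 min = 2640 min at $26.00/h; overtime 12 h 21 min = 741 min at $39.00/h.
Pay = (2640 × $26.00 + 741 × $39.00) ÷ 60 = $1625.65.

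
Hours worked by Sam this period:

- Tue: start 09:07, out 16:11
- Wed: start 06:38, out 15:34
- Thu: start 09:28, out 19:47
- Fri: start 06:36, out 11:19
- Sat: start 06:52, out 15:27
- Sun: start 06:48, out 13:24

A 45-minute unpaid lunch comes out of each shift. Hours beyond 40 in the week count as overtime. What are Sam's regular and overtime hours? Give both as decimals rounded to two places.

Tue: 09:07–16:11 = 7 h 4 min; less 45 min break → 6 h 19 min
Wed: 06:38–15:34 = 8 h 56 min; less 45 min break → 8 h 11 min
Thu: 09:28–19:47 = 10 h 19 min; less 45 min break → 9 h 34 min
Fri: 06:36–11:19 = 4 h 43 min; less 45 min break → 3 h 58 min
Sat: 06:52–15:27 = 8 h 35 min; less 45 min break → 7 h 50 min
Sun: 06:48–13:24 = 6 h 36 min; less 45 min break → 5 h 51 min
Total worked: 41 h 43 min = 41.72 h.
Threshold 40 h → overtime 1 h 43 min, regular 40 h 0 min.

Regular 40.00 hours, overtime 1.72 hours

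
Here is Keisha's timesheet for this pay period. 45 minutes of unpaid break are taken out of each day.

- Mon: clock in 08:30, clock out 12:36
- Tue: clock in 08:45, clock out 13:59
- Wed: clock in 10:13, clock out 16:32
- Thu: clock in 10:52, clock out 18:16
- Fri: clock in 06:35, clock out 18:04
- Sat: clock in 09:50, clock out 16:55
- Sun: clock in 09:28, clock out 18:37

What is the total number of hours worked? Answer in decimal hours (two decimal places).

45.52 hours

Mon: 08:30–12:36 = 4 h 6 min; less 45 min break → 3 h 21 min
Tue: 08:45–13:59 = 5 h 14 min; less 45 min break → 4 h 29 min
Wed: 10:13–16:32 = 6 h 19 min; less 45 min break → 5 h 34 min
Thu: 10:52–18:16 = 7 h 24 min; less 45 min break → 6 h 39 min
Fri: 06:35–18:04 = 11 h 29 min; less 45 min break → 10 h 44 min
Sat: 09:50–16:55 = 7 h 5 min; less 45 min break → 6 h 20 min
Sun: 09:28–18:37 = 9 h 9 min; less 45 min break → 8 h 24 min
Total: 3 h 21 min + 4 h 29 min + 5 h 34 min + 6 h 39 min + 10 h 44 min + 6 h 20 min + 8 h 24 min = 45 h 31 min.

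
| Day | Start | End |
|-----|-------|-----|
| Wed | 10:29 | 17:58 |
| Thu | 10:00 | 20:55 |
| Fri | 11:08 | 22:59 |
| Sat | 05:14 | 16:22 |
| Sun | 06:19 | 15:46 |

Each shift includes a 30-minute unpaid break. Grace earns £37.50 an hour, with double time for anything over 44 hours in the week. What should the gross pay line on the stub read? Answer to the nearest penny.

£1975.00

Wed: 10:29–17:58 = 7 h 29 min; less 30 min break → 6 h 59 min
Thu: 10:00–20:55 = 10 h 55 min; less 30 min break → 10 h 25 min
Fri: 11:08–22:59 = 11 h 51 min; less 30 min break → 11 h 21 min
Sat: 05:14–16:22 = 11 h 8 min; less 30 min break → 10 h 38 min
Sun: 06:19–15:46 = 9 h 27 min; less 30 min break → 8 h 57 min
Total worked: 48 h 20 min = 2900 min.
Regular 44 h 0 min = 2640 min at £37.50/h; overtime 4 h 20 min = 260 min at £75.00/h.
Pay = (2640 × £37.50 + 260 × £75.00) ÷ 60 = £1975.00.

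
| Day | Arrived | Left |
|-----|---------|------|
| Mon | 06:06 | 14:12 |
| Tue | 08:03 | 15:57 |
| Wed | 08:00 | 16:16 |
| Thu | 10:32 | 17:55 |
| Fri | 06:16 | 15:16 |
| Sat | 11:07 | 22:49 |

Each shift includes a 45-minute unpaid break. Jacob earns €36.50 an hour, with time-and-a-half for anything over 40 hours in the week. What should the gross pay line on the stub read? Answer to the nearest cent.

€1889.79

Mon: 06:06–14:12 = 8 h 6 min; less 45 min break → 7 h 21 min
Tue: 08:03–15:57 = 7 h 54 min; less 45 min break → 7 h 9 min
Wed: 08:00–16:16 = 8 h 16 min; less 45 min break → 7 h 31 min
Thu: 10:32–17:55 = 7 h 23 min; less 45 min break → 6 h 38 min
Fri: 06:16–15:16 = 9 h 0 min; less 45 min break → 8 h 15 min
Sat: 11:07–22:49 = 11 h 42 min; less 45 min break → 10 h 57 min
Total worked: 47 h 51 min = 2871 min.
Regular 40 h 0 min = 2400 min at €36.50/h; overtime 7 h 51 min = 471 min at €54.75/h.
Pay = (2400 × €36.50 + 471 × €54.75) ÷ 60 = €1889.79.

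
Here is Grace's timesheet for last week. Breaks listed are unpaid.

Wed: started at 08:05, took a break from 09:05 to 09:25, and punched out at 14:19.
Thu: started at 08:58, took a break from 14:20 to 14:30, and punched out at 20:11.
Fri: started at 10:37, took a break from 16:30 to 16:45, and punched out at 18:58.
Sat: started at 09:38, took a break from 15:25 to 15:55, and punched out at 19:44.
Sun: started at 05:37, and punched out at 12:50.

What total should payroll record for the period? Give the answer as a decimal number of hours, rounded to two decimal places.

Wed: 08:05–14:19 = 6 h 14 min; less 20 min break → 5 h 54 min
Thu: 08:58–20:11 = 11 h 13 min; less 10 min break → 11 h 3 min
Fri: 10:37–18:58 = 8 h 21 min; less 15 min break → 8 h 6 min
Sat: 09:38–19:44 = 10 h 6 min; less 30 min break → 9 h 36 min
Sun: 05:37–12:50 = 7 h 13 min
Total: 5 h 54 min + 11 h 3 min + 8 h 6 min + 9 h 36 min + 7 h 13 min = 41 h 52 min.

41.87 hours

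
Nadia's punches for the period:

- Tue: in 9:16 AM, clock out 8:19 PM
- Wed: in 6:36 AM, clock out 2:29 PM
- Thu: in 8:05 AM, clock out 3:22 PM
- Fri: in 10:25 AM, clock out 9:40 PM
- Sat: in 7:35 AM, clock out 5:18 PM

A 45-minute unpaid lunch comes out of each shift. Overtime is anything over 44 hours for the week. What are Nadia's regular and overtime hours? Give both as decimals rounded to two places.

Regular 43.43 hours, overtime 0.00 hours

Tue: 9:16 AM–8:19 PM = 11 h 3 min; less 45 min break → 10 h 18 min
Wed: 6:36 AM–2:29 PM = 7 h 53 min; less 45 min break → 7 h 8 min
Thu: 8:05 AM–3:22 PM = 7 h 17 min; less 45 min break → 6 h 32 min
Fri: 10:25 AM–9:40 PM = 11 h 15 min; less 45 min break → 10 h 30 min
Sat: 7:35 AM–5:18 PM = 9 h 43 min; less 45 min break → 8 h 58 min
Total worked: 43 h 26 min = 43.43 h.
Threshold 44 h → overtime 0 h 0 min, regular 43 h 26 min.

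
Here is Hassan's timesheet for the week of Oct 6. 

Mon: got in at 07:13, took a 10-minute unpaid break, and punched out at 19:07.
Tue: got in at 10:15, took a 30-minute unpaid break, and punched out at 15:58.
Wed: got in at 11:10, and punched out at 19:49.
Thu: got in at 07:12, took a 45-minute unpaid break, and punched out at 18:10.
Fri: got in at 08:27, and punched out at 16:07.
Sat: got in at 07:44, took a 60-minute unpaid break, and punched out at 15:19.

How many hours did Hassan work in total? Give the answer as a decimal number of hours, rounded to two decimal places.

Mon: 07:13–19:07 = 11 h 54 min; less 10 min break → 11 h 44 min
Tue: 10:15–15:58 = 5 h 43 min; less 30 min break → 5 h 13 min
Wed: 11:10–19:49 = 8 h 39 min
Thu: 07:12–18:10 = 10 h 58 min; less 45 min break → 10 h 13 min
Fri: 08:27–16:07 = 7 h 40 min
Sat: 07:44–15:19 = 7 h 35 min; less 60 min break → 6 h 35 min
Total: 11 h 44 min + 5 h 13 min + 8 h 39 min + 10 h 13 min + 7 h 40 min + 6 h 35 min = 50 h 4 min.

50.07 hours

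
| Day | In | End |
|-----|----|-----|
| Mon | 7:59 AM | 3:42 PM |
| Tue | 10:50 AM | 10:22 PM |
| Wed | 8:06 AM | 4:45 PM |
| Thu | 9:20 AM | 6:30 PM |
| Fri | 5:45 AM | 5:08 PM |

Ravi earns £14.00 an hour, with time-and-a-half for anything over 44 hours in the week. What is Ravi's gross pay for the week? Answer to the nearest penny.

Mon: 7:59 AM–3:42 PM = 7 h 43 min
Tue: 10:50 AM–10:22 PM = 11 h 32 min
Wed: 8:06 AM–4:45 PM = 8 h 39 min
Thu: 9:20 AM–6:30 PM = 9 h 10 min
Fri: 5:45 AM–5:08 PM = 11 h 23 min
Total worked: 48 h 27 min = 2907 min.
Regular 44 h 0 min = 2640 min at £14.00/h; overtime 4 h 27 min = 267 min at £21.00/h.
Pay = (2640 × £14.00 + 267 × £21.00) ÷ 60 = £709.45.

£709.45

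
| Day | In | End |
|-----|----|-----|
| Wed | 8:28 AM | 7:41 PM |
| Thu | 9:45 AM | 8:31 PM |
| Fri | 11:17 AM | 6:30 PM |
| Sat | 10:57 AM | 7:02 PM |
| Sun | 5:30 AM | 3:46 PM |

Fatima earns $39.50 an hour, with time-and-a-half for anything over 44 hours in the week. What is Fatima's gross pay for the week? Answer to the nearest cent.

$1948.34

Wed: 8:28 AM–7:41 PM = 11 h 13 min
Thu: 9:45 AM–8:31 PM = 10 h 46 min
Fri: 11:17 AM–6:30 PM = 7 h 13 min
Sat: 10:57 AM–7:02 PM = 8 h 5 min
Sun: 5:30 AM–3:46 PM = 10 h 16 min
Total worked: 47 h 33 min = 2853 min.
Regular 44 h 0 min = 2640 min at $39.50/h; overtime 3 h 33 min = 213 min at $59.25/h.
Pay = (2640 × $39.50 + 213 × $59.25) ÷ 60 = $1948.34.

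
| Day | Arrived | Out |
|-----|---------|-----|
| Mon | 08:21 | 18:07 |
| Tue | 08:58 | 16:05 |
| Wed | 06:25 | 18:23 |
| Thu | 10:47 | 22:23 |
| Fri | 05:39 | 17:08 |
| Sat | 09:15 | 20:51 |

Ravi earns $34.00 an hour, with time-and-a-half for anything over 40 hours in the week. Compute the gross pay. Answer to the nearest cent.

Mon: 08:21–18:07 = 9 h 46 min
Tue: 08:58–16:05 = 7 h 7 min
Wed: 06:25–18:23 = 11 h 58 min
Thu: 10:47–22:23 = 11 h 36 min
Fri: 05:39–17:08 = 11 h 29 min
Sat: 09:15–20:51 = 11 h 36 min
Total worked: 63 h 32 min = 3812 min.
Regular 40 h 0 min = 2400 min at $34.00/h; overtime 23 h 32 min = 1412 min at $51.00/h.
Pay = (2400 × $34.00 + 1412 × $51.00) ÷ 60 = $2560.20.

$2560.20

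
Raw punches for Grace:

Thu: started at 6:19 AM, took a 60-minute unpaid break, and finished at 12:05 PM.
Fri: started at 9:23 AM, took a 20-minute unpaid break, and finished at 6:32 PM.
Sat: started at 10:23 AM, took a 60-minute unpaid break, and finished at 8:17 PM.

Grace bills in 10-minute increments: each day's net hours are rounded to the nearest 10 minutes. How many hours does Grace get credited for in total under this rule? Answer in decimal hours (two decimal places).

Thu: 6:19 AM–12:05 PM = 5 h 46 min − 60 min = 4 h 46 min → rounds to 4 h 50 min
Fri: 9:23 AM–6:32 PM = 9 h 9 min − 20 min = 8 h 49 min → rounds to 8 h 50 min
Sat: 10:23 AM–8:17 PM = 9 h 54 min − 60 min = 8 h 54 min → rounds to 8 h 50 min
Total credited: 22 h 30 min.

22.50 hours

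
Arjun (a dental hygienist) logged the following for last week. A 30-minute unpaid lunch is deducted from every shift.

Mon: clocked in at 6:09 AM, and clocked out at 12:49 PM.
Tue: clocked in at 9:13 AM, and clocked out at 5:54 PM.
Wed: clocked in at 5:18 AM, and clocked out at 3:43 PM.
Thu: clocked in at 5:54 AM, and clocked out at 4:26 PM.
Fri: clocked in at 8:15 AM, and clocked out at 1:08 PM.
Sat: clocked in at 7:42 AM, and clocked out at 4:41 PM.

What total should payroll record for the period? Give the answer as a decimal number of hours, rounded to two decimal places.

Mon: 6:09 AM–12:49 PM = 6 h 40 min; less 30 min break → 6 h 10 min
Tue: 9:13 AM–5:54 PM = 8 h 41 min; less 30 min break → 8 h 11 min
Wed: 5:18 AM–3:43 PM = 10 h 25 min; less 30 min break → 9 h 55 min
Thu: 5:54 AM–4:26 PM = 10 h 32 min; less 30 min break → 10 h 2 min
Fri: 8:15 AM–1:08 PM = 4 h 53 min; less 30 min break → 4 h 23 min
Sat: 7:42 AM–4:41 PM = 8 h 59 min; less 30 min break → 8 h 29 min
Total: 6 h 10 min + 8 h 11 min + 9 h 55 min + 10 h 2 min + 4 h 23 min + 8 h 29 min = 47 h 10 min.

47.17 hours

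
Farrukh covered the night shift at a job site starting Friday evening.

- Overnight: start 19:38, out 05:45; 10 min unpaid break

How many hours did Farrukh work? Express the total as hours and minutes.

Overnight: 19:38 → midnight = 4 h 22 min; midnight → 05:45 = 5 h 45 min; span 10 h 7 min; less 10 min break → 9 h 57 min

9 h 57 min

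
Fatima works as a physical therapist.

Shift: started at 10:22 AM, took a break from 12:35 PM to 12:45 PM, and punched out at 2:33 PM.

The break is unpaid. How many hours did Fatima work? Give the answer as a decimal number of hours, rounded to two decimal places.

4.02 hours

Shift: 10:22 AM–2:33 PM = 4 h 11 min; less 10 min break → 4 h 1 min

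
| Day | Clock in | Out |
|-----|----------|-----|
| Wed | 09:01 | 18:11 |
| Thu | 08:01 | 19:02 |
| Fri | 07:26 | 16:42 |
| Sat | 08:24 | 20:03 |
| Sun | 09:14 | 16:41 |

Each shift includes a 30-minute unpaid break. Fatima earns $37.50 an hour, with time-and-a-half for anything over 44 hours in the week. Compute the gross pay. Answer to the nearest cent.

Wed: 09:01–18:11 = 9 h 10 min; less 30 min break → 8 h 40 min
Thu: 08:01–19:02 = 11 h 1 min; less 30 min break → 10 h 31 min
Fri: 07:26–16:42 = 9 h 16 min; less 30 min break → 8 h 46 min
Sat: 08:24–20:03 = 11 h 39 min; less 30 min break → 11 h 9 min
Sun: 09:14–16:41 = 7 h 27 min; less 30 min break → 6 h 57 min
Total worked: 46 h 3 min = 2763 min.
Regular 44 h 0 min = 2640 min at $37.50/h; overtime 2 h 3 min = 123 min at $56.25/h.
Pay = (2640 × $37.50 + 123 × $56.25) ÷ 60 = $1765.31.

$1765.31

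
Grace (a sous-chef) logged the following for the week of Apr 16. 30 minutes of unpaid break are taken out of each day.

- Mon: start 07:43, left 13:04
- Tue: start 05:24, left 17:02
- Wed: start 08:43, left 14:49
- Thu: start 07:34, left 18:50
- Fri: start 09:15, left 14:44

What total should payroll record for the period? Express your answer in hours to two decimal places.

37.33 hours

Mon: 07:43–13:04 = 5 h 21 min; less 30 min break → 4 h 51 min
Tue: 05:24–17:02 = 11 h 38 min; less 30 min break → 11 h 8 min
Wed: 08:43–14:49 = 6 h 6 min; less 30 min break → 5 h 36 min
Thu: 07:34–18:50 = 11 h 16 min; less 30 min break → 10 h 46 min
Fri: 09:15–14:44 = 5 h 29 min; less 30 min break → 4 h 59 min
Total: 4 h 51 min + 11 h 8 min + 5 h 36 min + 10 h 46 min + 4 h 59 min = 37 h 20 min.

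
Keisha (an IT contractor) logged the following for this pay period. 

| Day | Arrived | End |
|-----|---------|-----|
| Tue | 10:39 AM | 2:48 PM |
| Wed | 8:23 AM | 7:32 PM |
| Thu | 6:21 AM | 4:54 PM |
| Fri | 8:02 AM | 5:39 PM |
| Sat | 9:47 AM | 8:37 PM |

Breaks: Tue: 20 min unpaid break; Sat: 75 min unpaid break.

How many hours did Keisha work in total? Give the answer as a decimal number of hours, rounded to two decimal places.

Tue: 10:39 AM–2:48 PM = 4 h 9 min; less 20 min break → 3 h 49 min
Wed: 8:23 AM–7:32 PM = 11 h 9 min
Thu: 6:21 AM–4:54 PM = 10 h 33 min
Fri: 8:02 AM–5:39 PM = 9 h 37 min
Sat: 9:47 AM–8:37 PM = 10 h 50 min; less 75 min break → 9 h 35 min
Total: 3 h 49 min + 11 h 9 min + 10 h 33 min + 9 h 37 min + 9 h 35 min = 44 h 43 min.

44.72 hours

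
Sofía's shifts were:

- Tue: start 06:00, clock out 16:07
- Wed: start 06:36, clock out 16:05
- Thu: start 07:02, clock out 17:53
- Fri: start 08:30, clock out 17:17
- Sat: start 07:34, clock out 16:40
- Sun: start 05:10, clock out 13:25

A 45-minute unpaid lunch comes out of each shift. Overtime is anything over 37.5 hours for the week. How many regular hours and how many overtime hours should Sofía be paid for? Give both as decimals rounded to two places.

Regular 37.50 hours, overtime 14.58 hours

Tue: 06:00–16:07 = 10 h 7 min; less 45 min break → 9 h 22 min
Wed: 06:36–16:05 = 9 h 29 min; less 45 min break → 8 h 44 min
Thu: 07:02–17:53 = 10 h 51 min; less 45 min break → 10 h 6 min
Fri: 08:30–17:17 = 8 h 47 min; less 45 min break → 8 h 2 min
Sat: 07:34–16:40 = 9 h 6 min; less 45 min break → 8 h 21 min
Sun: 05:10–13:25 = 8 h 15 min; less 45 min break → 7 h 30 min
Total worked: 52 h 5 min = 52.08 h.
Threshold 37.5 h → overtime 14 h 35 min, regular 37 h 30 min.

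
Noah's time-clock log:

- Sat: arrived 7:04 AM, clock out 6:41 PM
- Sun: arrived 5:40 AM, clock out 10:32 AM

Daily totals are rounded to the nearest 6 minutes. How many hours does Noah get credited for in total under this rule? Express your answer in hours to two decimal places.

16.50 hours

Sat: 7:04 AM–6:41 PM = 11 h 37 min → rounds to 11 h 36 min
Sun: 5:40 AM–10:32 AM = 4 h 52 min → rounds to 4 h 54 min
Total credited: 16 h 30 min.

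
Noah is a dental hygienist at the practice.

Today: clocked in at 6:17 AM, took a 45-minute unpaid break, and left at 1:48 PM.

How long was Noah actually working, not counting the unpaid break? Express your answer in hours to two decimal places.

Today: 6:17 AM–1:48 PM = 7 h 31 min; less 45 min break → 6 h 46 min

6.77 hours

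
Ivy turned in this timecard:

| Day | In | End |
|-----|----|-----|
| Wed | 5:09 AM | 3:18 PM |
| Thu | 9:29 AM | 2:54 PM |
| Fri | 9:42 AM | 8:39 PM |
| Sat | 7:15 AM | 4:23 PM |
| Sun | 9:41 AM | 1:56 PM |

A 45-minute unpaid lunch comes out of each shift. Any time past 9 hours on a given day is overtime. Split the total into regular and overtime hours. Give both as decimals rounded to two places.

Wed: 5:09 AM–3:18 PM = 10 h 9 min; less 45 min break → 9 h 24 min
Thu: 9:29 AM–2:54 PM = 5 h 25 min; less 45 min break → 4 h 40 min
Fri: 9:42 AM–8:39 PM = 10 h 57 min; less 45 min break → 10 h 12 min
Sat: 7:15 AM–4:23 PM = 9 h 8 min; less 45 min break → 8 h 23 min
Sun: 9:41 AM–1:56 PM = 4 h 15 min; less 45 min break → 3 h 30 min
Wed reg 9 h 0 min / OT 0 h 24 min; Thu reg 4 h 40 min / OT 0 h 0 min; Fri reg 9 h 0 min / OT 1 h 12 min; Sat reg 8 h 23 min / OT 0 h 0 min; Sun reg 3 h 30 min / OT 0 h 0 min.
Totals: regular 34 h 33 min, overtime 1 h 36 min.

Regular 34.55 hours, overtime 1.60 hours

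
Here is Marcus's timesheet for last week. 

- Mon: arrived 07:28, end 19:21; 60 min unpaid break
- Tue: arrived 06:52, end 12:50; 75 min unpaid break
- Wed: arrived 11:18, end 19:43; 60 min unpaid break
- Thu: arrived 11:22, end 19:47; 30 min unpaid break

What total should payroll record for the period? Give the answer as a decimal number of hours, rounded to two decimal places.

30.93 hours

Mon: 07:28–19:21 = 11 h 53 min; less 60 min break → 10 h 53 min
Tue: 06:52–12:50 = 5 h 58 min; less 75 min break → 4 h 43 min
Wed: 11:18–19:43 = 8 h 25 min; less 60 min break → 7 h 25 min
Thu: 11:22–19:47 = 8 h 25 min; less 30 min break → 7 h 55 min
Total: 10 h 53 min + 4 h 43 min + 7 h 25 min + 7 h 55 min = 30 h 56 min.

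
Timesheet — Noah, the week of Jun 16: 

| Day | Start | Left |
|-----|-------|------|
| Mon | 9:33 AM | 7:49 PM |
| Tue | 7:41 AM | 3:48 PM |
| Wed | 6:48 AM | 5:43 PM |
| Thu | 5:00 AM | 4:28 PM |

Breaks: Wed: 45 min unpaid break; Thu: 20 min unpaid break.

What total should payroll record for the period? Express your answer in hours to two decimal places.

Mon: 9:33 AM–7:49 PM = 10 h 16 min
Tue: 7:41 AM–3:48 PM = 8 h 7 min
Wed: 6:48 AM–5:43 PM = 10 h 55 min; less 45 min break → 10 h 10 min
Thu: 5:00 AM–4:28 PM = 11 h 28 min; less 20 min break → 11 h 8 min
Total: 10 h 16 min + 8 h 7 min + 10 h 10 min + 11 h 8 min = 39 h 41 min.

39.68 hours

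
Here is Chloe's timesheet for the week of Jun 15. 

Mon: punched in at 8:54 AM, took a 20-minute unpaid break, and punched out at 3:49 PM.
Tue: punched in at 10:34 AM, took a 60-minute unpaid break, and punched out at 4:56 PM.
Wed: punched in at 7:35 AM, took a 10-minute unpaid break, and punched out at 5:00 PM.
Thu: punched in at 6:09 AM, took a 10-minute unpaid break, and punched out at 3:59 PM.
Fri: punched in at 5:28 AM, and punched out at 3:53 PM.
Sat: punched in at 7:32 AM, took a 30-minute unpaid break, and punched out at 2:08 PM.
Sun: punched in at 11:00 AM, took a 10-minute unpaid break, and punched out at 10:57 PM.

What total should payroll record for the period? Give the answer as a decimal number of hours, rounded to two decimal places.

Mon: 8:54 AM–3:49 PM = 6 h 55 min; less 20 min break → 6 h 35 min
Tue: 10:34 AM–4:56 PM = 6 h 22 min; less 60 min break → 5 h 22 min
Wed: 7:35 AM–5:00 PM = 9 h 25 min; less 10 min break → 9 h 15 min
Thu: 6:09 AM–3:59 PM = 9 h 50 min; less 10 min break → 9 h 40 min
Fri: 5:28 AM–3:53 PM = 10 h 25 min
Sat: 7:32 AM–2:08 PM = 6 h 36 min; less 30 min break → 6 h 6 min
Sun: 11:00 AM–10:57 PM = 11 h 57 min; less 10 min break → 11 h 47 min
Total: 6 h 35 min + 5 h 22 min + 9 h 15 min + 9 h 40 min + 10 h 25 min + 6 h 6 min + 11 h 47 min = 59 h 10 min.

59.17 hours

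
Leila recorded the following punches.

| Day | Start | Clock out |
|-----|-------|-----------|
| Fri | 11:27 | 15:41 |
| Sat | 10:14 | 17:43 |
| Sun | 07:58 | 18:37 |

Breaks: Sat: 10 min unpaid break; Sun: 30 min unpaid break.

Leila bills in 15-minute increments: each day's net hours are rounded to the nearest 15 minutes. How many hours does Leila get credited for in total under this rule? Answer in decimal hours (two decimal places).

21.75 hours

Fri: 11:27–15:41 = 4 h 14 min → rounds to 4 h 15 min
Sat: 10:14–17:43 = 7 h 29 min − 10 min = 7 h 19 min → rounds to 7 h 15 min
Sun: 07:58–18:37 = 10 h 39 min − 30 min = 10 h 9 min → rounds to 10 h 15 min
Total credited: 21 h 45 min.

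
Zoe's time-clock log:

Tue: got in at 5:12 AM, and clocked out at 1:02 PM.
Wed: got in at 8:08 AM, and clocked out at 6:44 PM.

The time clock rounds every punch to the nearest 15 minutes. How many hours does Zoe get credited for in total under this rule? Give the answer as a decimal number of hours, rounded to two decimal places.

Tue: in 5:12 AM→5:15 AM, out 1:02 PM→1:00 PM; 7 h 45 min
Wed: in 8:08 AM→8:15 AM, out 6:44 PM→6:45 PM; 10 h 30 min
Total credited: 18 h 15 min.

18.25 hours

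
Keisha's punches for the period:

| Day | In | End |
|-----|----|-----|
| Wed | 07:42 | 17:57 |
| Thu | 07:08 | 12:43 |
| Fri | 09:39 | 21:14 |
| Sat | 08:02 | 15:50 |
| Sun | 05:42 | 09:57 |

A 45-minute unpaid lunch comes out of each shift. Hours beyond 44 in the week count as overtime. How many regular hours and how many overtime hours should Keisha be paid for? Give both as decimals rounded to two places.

Regular 35.72 hours, overtime 0.00 hours

Wed: 07:42–17:57 = 10 h 15 min; less 45 min break → 9 h 30 min
Thu: 07:08–12:43 = 5 h 35 min; less 45 min break → 4 h 50 min
Fri: 09:39–21:14 = 11 h 35 min; less 45 min break → 10 h 50 min
Sat: 08:02–15:50 = 7 h 48 min; less 45 min break → 7 h 3 min
Sun: 05:42–09:57 = 4 h 15 min; less 45 min break → 3 h 30 min
Total worked: 35 h 43 min = 35.72 h.
Threshold 44 h → overtime 0 h 0 min, regular 35 h 43 min.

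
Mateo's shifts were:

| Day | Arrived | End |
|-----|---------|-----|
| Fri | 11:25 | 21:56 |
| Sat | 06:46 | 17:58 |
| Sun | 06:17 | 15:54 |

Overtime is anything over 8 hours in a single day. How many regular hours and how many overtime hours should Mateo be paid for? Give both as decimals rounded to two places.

Fri: 11:25–21:56 = 10 h 31 min
Sat: 06:46–17:58 = 11 h 12 min
Sun: 06:17–15:54 = 9 h 37 min
Fri reg 8 h 0 min / OT 2 h 31 min; Sat reg 8 h 0 min / OT 3 h 12 min; Sun reg 8 h 0 min / OT 1 h 37 min.
Totals: regular 24 h 0 min, overtime 7 h 20 min.

Regular 24.00 hours, overtime 7.33 hours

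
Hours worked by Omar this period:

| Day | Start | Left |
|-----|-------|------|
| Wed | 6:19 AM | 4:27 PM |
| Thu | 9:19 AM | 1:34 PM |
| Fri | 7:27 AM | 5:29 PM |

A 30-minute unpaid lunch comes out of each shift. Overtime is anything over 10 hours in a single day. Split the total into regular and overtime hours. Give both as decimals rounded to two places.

Wed: 6:19 AM–4:27 PM = 10 h 8 min; less 30 min break → 9 h 38 min
Thu: 9:19 AM–1:34 PM = 4 h 15 min; less 30 min break → 3 h 45 min
Fri: 7:27 AM–5:29 PM = 10 h 2 min; less 30 min break → 9 h 32 min
Wed reg 9 h 38 min / OT 0 h 0 min; Thu reg 3 h 45 min / OT 0 h 0 min; Fri reg 9 h 32 min / OT 0 h 0 min.
Totals: regular 22 h 55 min, overtime 0 h 0 min.

Regular 22.92 hours, overtime 0.00 hours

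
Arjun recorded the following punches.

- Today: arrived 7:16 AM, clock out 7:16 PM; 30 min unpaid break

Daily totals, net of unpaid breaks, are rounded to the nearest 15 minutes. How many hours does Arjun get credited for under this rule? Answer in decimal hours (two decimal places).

11.50 hours

Today: 7:16 AM–7:16 PM = 12 h 0 min − 30 min = 11 h 30 min → rounds to 11 h 30 min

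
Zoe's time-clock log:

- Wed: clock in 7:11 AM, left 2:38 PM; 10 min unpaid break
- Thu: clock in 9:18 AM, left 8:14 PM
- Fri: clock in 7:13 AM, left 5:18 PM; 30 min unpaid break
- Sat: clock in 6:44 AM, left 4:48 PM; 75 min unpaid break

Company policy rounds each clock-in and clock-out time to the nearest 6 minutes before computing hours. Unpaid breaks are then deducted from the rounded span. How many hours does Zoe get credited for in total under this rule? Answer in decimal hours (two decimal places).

36.58 hours

Wed: in 7:11 AM→7:12 AM, out 2:38 PM→2:36 PM; 7 h 24 min − 10 min = 7 h 14 min
Thu: in 9:18 AM→9:18 AM, out 8:14 PM→8:12 PM; 10 h 54 min
Fri: in 7:13 AM→7:12 AM, out 5:18 PM→5:18 PM; 10 h 6 min − 30 min = 9 h 36 min
Sat: in 6:44 AM→6:42 AM, out 4:48 PM→4:48 PM; 10 h 6 min − 75 min = 8 h 51 min
Total credited: 36 h 35 min.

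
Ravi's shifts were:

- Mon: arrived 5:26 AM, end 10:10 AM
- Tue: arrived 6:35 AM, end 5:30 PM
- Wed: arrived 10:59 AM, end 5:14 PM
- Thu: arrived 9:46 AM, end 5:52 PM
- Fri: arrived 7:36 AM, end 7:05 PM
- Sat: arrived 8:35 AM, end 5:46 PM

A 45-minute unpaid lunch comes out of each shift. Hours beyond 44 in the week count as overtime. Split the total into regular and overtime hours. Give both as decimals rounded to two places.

Regular 44.00 hours, overtime 2.17 hours

Mon: 5:26 AM–10:10 AM = 4 h 44 min; less 45 min break → 3 h 59 min
Tue: 6:35 AM–5:30 PM = 10 h 55 min; less 45 min break → 10 h 10 min
Wed: 10:59 AM–5:14 PM = 6 h 15 min; less 45 min break → 5 h 30 min
Thu: 9:46 AM–5:52 PM = 8 h 6 min; less 45 min break → 7 h 21 min
Fri: 7:36 AM–7:05 PM = 11 h 29 min; less 45 min break → 10 h 44 min
Sat: 8:35 AM–5:46 PM = 9 h 11 min; less 45 min break → 8 h 26 min
Total worked: 46 h 10 min = 46.17 h.
Threshold 44 h → overtime 2 h 10 min, regular 44 h 0 min.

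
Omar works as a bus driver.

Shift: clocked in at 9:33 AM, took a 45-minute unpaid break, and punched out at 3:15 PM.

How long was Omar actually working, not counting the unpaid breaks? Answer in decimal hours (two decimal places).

4.95 hours

Shift: 9:33 AM–3:15 PM = 5 h 42 min; less 45 min break → 4 h 57 min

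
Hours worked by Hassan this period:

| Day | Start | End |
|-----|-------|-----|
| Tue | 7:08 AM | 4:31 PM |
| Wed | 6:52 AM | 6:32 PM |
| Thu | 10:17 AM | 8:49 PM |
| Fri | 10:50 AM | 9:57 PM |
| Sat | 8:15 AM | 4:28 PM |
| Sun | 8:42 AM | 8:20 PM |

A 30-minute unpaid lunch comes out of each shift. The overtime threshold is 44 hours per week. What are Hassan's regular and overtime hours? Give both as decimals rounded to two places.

Regular 44.00 hours, overtime 15.55 hours

Tue: 7:08 AM–4:31 PM = 9 h 23 min; less 30 min break → 8 h 53 min
Wed: 6:52 AM–6:32 PM = 11 h 40 min; less 30 min break → 11 h 10 min
Thu: 10:17 AM–8:49 PM = 10 h 32 min; less 30 min break → 10 h 2 min
Fri: 10:50 AM–9:57 PM = 11 h 7 min; less 30 min break → 10 h 37 min
Sat: 8:15 AM–4:28 PM = 8 h 13 min; less 30 min break → 7 h 43 min
Sun: 8:42 AM–8:20 PM = 11 h 38 min; less 30 min break → 11 h 8 min
Total worked: 59 h 33 min = 59.55 h.
Threshold 44 h → overtime 15 h 33 min, regular 44 h 0 min.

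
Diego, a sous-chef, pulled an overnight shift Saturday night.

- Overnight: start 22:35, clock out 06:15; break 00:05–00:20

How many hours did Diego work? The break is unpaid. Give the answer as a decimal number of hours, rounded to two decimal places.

7.42 hours

Overnight: 22:35 → midnight = 1 h 25 min; midnight → 06:15 = 6 h 15 min; span 7 h 40 min; less 15 min break → 7 h 25 min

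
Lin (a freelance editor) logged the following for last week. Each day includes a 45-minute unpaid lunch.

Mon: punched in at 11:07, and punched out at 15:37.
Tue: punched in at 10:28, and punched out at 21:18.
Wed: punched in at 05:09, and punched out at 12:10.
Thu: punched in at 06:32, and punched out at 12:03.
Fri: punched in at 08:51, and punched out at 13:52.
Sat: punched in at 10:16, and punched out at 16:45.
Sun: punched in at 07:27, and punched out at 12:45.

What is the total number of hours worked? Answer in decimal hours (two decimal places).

39.42 hours

Mon: 11:07–15:37 = 4 h 30 min; less 45 min break → 3 h 45 min
Tue: 10:28–21:18 = 10 h 50 min; less 45 min break → 10 h 5 min
Wed: 05:09–12:10 = 7 h 1 min; less 45 min break → 6 h 16 min
Thu: 06:32–12:03 = 5 h 31 min; less 45 min break → 4 h 46 min
Fri: 08:51–13:52 = 5 h 1 min; less 45 min break → 4 h 16 min
Sat: 10:16–16:45 = 6 h 29 min; less 45 min break → 5 h 44 min
Sun: 07:27–12:45 = 5 h 18 min; less 45 min break → 4 h 33 min
Total: 3 h 45 min + 10 h 5 min + 6 h 16 min + 4 h 46 min + 4 h 16 min + 5 h 44 min + 4 h 33 min = 39 h 25 min.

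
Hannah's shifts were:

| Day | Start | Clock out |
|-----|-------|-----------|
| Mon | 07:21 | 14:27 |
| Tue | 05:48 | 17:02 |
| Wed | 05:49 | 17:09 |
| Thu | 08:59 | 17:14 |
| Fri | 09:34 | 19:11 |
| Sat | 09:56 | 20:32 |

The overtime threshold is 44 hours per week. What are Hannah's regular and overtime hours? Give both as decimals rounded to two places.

Mon: 07:21–14:27 = 7 h 6 min
Tue: 05:48–17:02 = 11 h 14 min
Wed: 05:49–17:09 = 11 h 20 min
Thu: 08:59–17:14 = 8 h 15 min
Fri: 09:34–19:11 = 9 h 37 min
Sat: 09:56–20:32 = 10 h 36 min
Total worked: 58 h 8 min = 58.13 h.
Threshold 44 h → overtime 14 h 8 min, regular 44 h 0 min.

Regular 44.00 hours, overtime 14.13 hours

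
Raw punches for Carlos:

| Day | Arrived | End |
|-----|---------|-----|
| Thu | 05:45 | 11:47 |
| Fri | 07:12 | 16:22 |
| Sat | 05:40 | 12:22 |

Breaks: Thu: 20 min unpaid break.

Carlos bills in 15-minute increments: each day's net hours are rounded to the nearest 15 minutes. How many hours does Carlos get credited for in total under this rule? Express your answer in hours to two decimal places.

Thu: 05:45–11:47 = 6 h 2 min − 20 min = 5 h 42 min → rounds to 5 h 45 min
Fri: 07:12–16:22 = 9 h 10 min → rounds to 9 h 15 min
Sat: 05:40–12:22 = 6 h 42 min → rounds to 6 h 45 min
Total credited: 21 h 45 min.

21.75 hours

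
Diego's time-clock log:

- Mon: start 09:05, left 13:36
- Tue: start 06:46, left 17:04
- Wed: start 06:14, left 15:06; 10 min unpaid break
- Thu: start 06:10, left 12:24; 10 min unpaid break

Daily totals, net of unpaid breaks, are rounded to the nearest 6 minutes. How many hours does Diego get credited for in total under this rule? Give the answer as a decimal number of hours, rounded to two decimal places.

29.60 hours

Mon: 09:05–13:36 = 4 h 31 min → rounds to 4 h 30 min
Tue: 06:46–17:04 = 10 h 18 min → rounds to 10 h 18 min
Wed: 06:14–15:06 = 8 h 52 min − 10 min = 8 h 42 min → rounds to 8 h 42 min
Thu: 06:10–12:24 = 6 h 14 min − 10 min = 6 h 4 min → rounds to 6 h 6 min
Total credited: 29 h 36 min.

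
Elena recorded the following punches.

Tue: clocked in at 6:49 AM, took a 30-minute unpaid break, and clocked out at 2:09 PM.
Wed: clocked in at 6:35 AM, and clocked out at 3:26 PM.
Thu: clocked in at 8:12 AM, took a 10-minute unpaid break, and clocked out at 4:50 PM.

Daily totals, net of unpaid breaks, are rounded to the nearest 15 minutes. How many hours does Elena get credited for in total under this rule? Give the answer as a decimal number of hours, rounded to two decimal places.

Tue: 6:49 AM–2:09 PM = 7 h 20 min − 30 min = 6 h 50 min → rounds to 6 h 45 min
Wed: 6:35 AM–3:26 PM = 8 h 51 min → rounds to 8 h 45 min
Thu: 8:12 AM–4:50 PM = 8 h 38 min − 10 min = 8 h 28 min → rounds to 8 h 30 min
Total credited: 24 h 0 min.

24.00 hours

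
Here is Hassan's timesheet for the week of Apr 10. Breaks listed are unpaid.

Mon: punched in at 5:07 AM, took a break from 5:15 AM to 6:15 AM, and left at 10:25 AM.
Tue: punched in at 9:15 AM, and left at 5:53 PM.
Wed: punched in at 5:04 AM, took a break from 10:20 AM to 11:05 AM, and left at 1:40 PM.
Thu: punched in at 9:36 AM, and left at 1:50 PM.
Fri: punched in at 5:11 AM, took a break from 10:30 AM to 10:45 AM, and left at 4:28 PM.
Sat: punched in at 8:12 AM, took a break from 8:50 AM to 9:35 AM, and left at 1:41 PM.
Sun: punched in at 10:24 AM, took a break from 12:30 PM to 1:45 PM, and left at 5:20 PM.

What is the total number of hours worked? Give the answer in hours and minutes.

46 h 28 min

Mon: 5:07 AM–10:25 AM = 5 h 18 min; less 60 min break → 4 h 18 min
Tue: 9:15 AM–5:53 PM = 8 h 38 min
Wed: 5:04 AM–1:40 PM = 8 h 36 min; less 45 min break → 7 h 51 min
Thu: 9:36 AM–1:50 PM = 4 h 14 min
Fri: 5:11 AM–4:28 PM = 11 h 17 min; less 15 min break → 11 h 2 min
Sat: 8:12 AM–1:41 PM = 5 h 29 min; less 45 min break → 4 h 44 min
Sun: 10:24 AM–5:20 PM = 6 h 56 min; less 75 min break → 5 h 41 min
Total: 4 h 18 min + 8 h 38 min + 7 h 51 min + 4 h 14 min + 11 h 2 min + 4 h 44 min + 5 h 41 min = 46 h 28 min.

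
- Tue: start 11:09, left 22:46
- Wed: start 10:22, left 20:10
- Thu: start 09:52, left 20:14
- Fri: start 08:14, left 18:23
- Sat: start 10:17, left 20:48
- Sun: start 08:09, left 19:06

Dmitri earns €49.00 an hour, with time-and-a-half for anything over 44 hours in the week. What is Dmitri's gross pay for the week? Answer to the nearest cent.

Tue: 11:09–22:46 = 11 h 37 min
Wed: 10:22–20:10 = 9 h 48 min
Thu: 09:52–20:14 = 10 h 22 min
Fri: 08:14–18:23 = 10 h 9 min
Sat: 10:17–20:48 = 10 h 31 min
Sun: 08:09–19:06 = 10 h 57 min
Total worked: 63 h 24 min = 3804 min.
Regular 44 h 0 min = 2640 min at €49.00/h; overtime 19 h 24 min = 1164 min at €73.50/h.
Pay = (2640 × €49.00 + 1164 × €73.50) ÷ 60 = €3581.90.

€3581.90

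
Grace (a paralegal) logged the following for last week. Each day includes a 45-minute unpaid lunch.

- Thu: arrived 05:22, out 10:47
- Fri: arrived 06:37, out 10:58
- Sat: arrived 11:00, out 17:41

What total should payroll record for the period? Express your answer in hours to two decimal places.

Thu: 05:22–10:47 = 5 h 25 min; less 45 min break → 4 h 40 min
Fri: 06:37–10:58 = 4 h 21 min; less 45 min break → 3 h 36 min
Sat: 11:00–17:41 = 6 h 41 min; less 45 min break → 5 h 56 min
Total: 4 h 40 min + 3 h 36 min + 5 h 56 min = 14 h 12 min.

14.20 hours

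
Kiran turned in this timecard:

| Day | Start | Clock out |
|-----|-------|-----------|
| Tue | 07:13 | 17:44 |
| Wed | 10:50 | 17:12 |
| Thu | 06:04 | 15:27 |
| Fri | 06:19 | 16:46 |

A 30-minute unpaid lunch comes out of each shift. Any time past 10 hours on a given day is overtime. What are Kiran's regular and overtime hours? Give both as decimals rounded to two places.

Tue: 07:13–17:44 = 10 h 31 min; less 30 min break → 10 h 1 min
Wed: 10:50–17:12 = 6 h 22 min; less 30 min break → 5 h 52 min
Thu: 06:04–15:27 = 9 h 23 min; less 30 min break → 8 h 53 min
Fri: 06:19–16:46 = 10 h 27 min; less 30 min break → 9 h 57 min
Tue reg 10 h 0 min / OT 0 h 1 min; Wed reg 5 h 52 min / OT 0 h 0 min; Thu reg 8 h 53 min / OT 0 h 0 min; Fri reg 9 h 57 min / OT 0 h 0 min.
Totals: regular 34 h 42 min, overtime 0 h 1 min.

Regular 34.70 hours, overtime 0.02 hours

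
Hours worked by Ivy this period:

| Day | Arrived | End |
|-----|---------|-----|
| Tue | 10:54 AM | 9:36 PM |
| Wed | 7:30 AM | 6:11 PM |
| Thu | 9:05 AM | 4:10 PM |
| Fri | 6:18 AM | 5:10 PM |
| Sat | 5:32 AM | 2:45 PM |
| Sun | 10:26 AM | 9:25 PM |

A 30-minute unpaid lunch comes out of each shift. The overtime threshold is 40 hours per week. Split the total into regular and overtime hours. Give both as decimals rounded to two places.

Tue: 10:54 AM–9:36 PM = 10 h 42 min; less 30 min break → 10 h 12 min
Wed: 7:30 AM–6:11 PM = 10 h 41 min; less 30 min break → 10 h 11 min
Thu: 9:05 AM–4:10 PM = 7 h 5 min; less 30 min break → 6 h 35 min
Fri: 6:18 AM–5:10 PM = 10 h 52 min; less 30 min break → 10 h 22 min
Sat: 5:32 AM–2:45 PM = 9 h 13 min; less 30 min break → 8 h 43 min
Sun: 10:26 AM–9:25 PM = 10 h 59 min; less 30 min break → 10 h 29 min
Total worked: 56 h 32 min = 56.53 h.
Threshold 40 h → overtime 16 h 32 min, regular 40 h 0 min.

Regular 40.00 hours, overtime 16.53 hours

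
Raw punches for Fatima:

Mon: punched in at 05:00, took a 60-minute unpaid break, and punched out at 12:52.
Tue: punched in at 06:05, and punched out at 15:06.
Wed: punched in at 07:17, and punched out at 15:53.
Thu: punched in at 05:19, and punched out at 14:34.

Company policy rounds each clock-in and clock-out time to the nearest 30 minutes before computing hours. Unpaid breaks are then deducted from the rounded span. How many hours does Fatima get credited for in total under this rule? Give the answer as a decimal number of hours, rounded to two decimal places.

33.50 hours

Mon: in 05:00→05:00, out 12:52→13:00; 8 h 0 min − 60 min = 7 h 0 min
Tue: in 06:05→06:00, out 15:06→15:00; 9 h 0 min
Wed: in 07:17→07:30, out 15:53→16:00; 8 h 30 min
Thu: in 05:19→05:30, out 14:34→14:30; 9 h 0 min
Total credited: 33 h 30 min.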